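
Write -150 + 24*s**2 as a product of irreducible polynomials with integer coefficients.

6*(2*s + 5)*(2*s - 5)

Pull out the common factor 6; 4*s**2 - 25 is a difference of squares.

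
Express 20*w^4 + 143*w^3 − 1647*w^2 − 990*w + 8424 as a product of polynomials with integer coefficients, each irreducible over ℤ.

(4*w − 9)*(5*w + 12)*(w + 13)*(w − 6)

By the rational root theorem, w = 9/4 is a root, giving the factor (4*w − 9) and quotient 5*w^3 + 47*w^2 − 306*w − 936.
Next, w = −13 is a root, so (w + 13) is a factor; dividing leaves 5*w^2 − 18*w − 72.
The remaining quadratic factors as (w − 6)(5*w + 12).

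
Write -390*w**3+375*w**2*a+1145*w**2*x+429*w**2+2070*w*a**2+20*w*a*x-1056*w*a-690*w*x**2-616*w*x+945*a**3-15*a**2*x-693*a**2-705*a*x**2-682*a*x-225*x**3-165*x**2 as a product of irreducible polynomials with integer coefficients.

Group: 10*w*(-39*w**2+96*w*a+56*w*x+63*a**2+62*a*x+15*x**2) + (15*a-15*x-11)*(-39*w**2+96*w*a+56*w*x+63*a**2+62*a*x+15*x**2); both groups contain (-39*w**2+96*w*a+56*w*x+63*a**2+62*a*x+15*x**2), so (10*w+15*a-15*x-11) is a factor with cofactor -39*w**2+96*w*a+56*w*x+63*a**2+62*a*x+15*x**2.
The cofactor groups again: -39*w**2+96*w*a+56*w*x+63*a**2+62*a*x+15*x**2 = -13*w*(3*w-9*a-5*x) + (-7*a-3*x)*(3*w-9*a-5*x); both groups contain (3*w-9*a-5*x), giving -(13*w+7*a+3*x)*(3*w-9*a-5*x).

-(3*w-9*a-5*x)*(10*w+15*a-15*x-11)*(13*w+7*a+3*x)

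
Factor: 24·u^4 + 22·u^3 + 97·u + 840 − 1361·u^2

By the rational root theorem, u = −3/4 is a root, so (4·u + 3) is a factor; dividing leaves 6·u^3 + u^2 − 341·u + 280.
Then u = −8 is a root, so (u + 8) is a factor; dividing leaves 6·u^2 − 47·u + 35.
The remaining quadratic factors as (6·u − 5)(u − 7).

(4·u + 3)·(6·u − 5)·(u + 8)·(u − 7)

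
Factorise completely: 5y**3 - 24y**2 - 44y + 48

Testing divisors of the constant over divisors of the leading coefficient, y = 6 is a root, so (y - 6) is a factor; dividing leaves 5y**2 + 6y - 8.
The remaining quadratic factors as (5y - 4)(y + 2).

(5y - 4)(y + 2)(y - 6)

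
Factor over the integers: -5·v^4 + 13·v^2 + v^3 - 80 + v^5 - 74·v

Among the possible rational roots, v = 5 is a root, giving the factor (v - 5) and quotient v^4 + v^2 + 18·v + 16.
Then v = -2 is a root, so (v + 2) divides it; the quotient is v^3 - 2·v^2 + 5·v + 8.
Continuing, v = -1 is a root, giving the factor (v + 1) and quotient v^2 - 3·v + 8.
The quadratic v^2 - 3·v + 8 has discriminant -23 < 0 and is irreducible over ℤ.

(v + 1)·(v + 2)·(v - 5)·(v^2 - 3·v + 8)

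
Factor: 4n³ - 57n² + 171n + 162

Testing divisors of the constant over divisors of the leading coefficient, n = 9 is a root, giving the factor (n - 9) and quotient 4n² - 21n - 18.
The remaining quadratic factors as (4n + 3)(n - 6).

(4n + 3)(n - 6)(n - 9)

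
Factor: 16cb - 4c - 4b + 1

Group as (16cb - 4c) + (-4b + 1) = 4c(4b - 1) - (4b - 1).
Both groups share the factor (4b - 1).

(4b - 1)(4c - 1)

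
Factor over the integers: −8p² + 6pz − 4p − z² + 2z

−(2p − z)(4p − z + 2)

Group: −4p(2p − z) + (z − 2)(2p − z); both groups contain (2p − z).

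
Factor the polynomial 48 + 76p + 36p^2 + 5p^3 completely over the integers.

(5p + 6)(p + 2)(p + 4)

Among the possible rational roots, p = -2 is a root, giving the factor (p + 2) and quotient 5p^2 + 26p + 24.
The remaining quadratic factors as (5p + 6)(p + 4).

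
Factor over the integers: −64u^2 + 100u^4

4u^2(5u + 4)(5u − 4)

Pull out the common factor 4u^2; 25u^2 − 16 is a difference of squares.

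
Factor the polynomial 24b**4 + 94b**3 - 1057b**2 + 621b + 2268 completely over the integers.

By the rational root theorem, b = 4 is a root, giving the factor (b - 4) and quotient 24b**3 + 190b**2 - 297b - 567.
Then b = -9 is a root, so (b + 9) is a factor; dividing leaves 24b**2 - 26b - 63.
The remaining quadratic factors as (6b + 7)(4b - 9).

(4b - 9)(6b + 7)(b + 9)(b - 4)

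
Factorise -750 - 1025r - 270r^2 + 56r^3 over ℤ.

Trying the rational-root candidates, r = 15/2 is a root, giving the factor (2r - 15) and quotient 28r^2 + 75r + 50.
The remaining quadratic factors as (7r + 10)(4r + 5).

(2r - 15)(4r + 5)(7r + 10)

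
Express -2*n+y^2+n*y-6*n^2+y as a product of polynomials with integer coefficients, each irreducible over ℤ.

-(2*n-y)*(3*n+y+1)

Group: -3*n*(2*n-y) + (-y-1)*(2*n-y); both groups contain (2*n-y).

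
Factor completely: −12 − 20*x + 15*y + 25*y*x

(5*x + 3)*(5*y − 4)

Group as (25*y*x + 15*y) + (−20*x − 12) = 5*y*(5*x + 3) − 4*(5*x + 3).
Both groups share the factor (5*x + 3).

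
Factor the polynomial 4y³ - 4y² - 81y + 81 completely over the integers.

Testing divisors of the constant over divisors of the leading coefficient, y = 9/2 is a root, so (2y - 9) is a factor; dividing leaves 2y² + 7y - 9.
The remaining quadratic factors as (2y + 9)(y - 1).

(2y + 9)(2y - 9)(y - 1)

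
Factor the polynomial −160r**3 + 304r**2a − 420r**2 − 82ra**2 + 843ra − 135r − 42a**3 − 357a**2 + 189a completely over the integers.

−(8r − 6a + 3)(5r − 7a)(4r + a + 9)

Group: 4r(−40r**2 + 86ra − 15r − 42a**2 + 21a) + (a + 9)(−40r**2 + 86ra − 15r − 42a**2 + 21a); both groups contain (−40r**2 + 86ra − 15r − 42a**2 + 21a), so (4r + a + 9) is a factor with cofactor −40r**2 + 86ra − 15r − 42a**2 + 21a.
The cofactor groups again: −40r**2 + 86ra − 15r − 42a**2 + 21a = −5r(8r − 6a + 3) + 7a(8r − 6a + 3); both groups contain (8r − 6a + 3), giving −(5r − 7a)(8r − 6a + 3).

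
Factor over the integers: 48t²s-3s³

Factor out 3s, leaving 16t²-s², which is a difference of two squares.

3s(4t-s)(4t+s)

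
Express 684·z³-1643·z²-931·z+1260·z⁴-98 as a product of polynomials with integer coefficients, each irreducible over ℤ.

Trying the rational-root candidates, z = -2/5 is a root, so (5·z+2) divides it; the quotient is 252·z³+36·z²-343·z-49.
Continuing, z = -1/7 is a root, so (7·z+1) divides it; the quotient is 36·z²-49.
The remaining quadratic factors as (6·z+7)(6·z-7).

(5·z+2)·(6·z+7)·(6·z-7)·(7·z+1)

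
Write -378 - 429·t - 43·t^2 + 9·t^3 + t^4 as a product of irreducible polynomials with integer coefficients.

(t + 1)·(t + 6)·(t + 9)·(t - 7)

Trying the rational-root candidates, t = 7 is a root, so (t - 7) divides it; the quotient is t^3 + 16·t^2 + 69·t + 54.
Continuing, t = -1 is a root, giving the factor (t + 1) and quotient t^2 + 15·t + 54.
The remaining quadratic factors as (t + 9)(t + 6).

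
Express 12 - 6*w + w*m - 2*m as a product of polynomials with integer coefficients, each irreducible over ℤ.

(m - 6)*(w - 2)

Group as (w*m - 6*w) + (-2*m + 12) = w*(m - 6) - 2*(m - 6).
Both groups share the factor (m - 6).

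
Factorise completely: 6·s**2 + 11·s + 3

(2·s + 3)·(3·s + 1)

Need a pair with product 6·3 = 18 and sum 11: that's 9 and 2.
Split the middle term: 6·s**2 + 9·s + 2·s + 3 = 3·s·(2·s + 3) + (2·s + 3).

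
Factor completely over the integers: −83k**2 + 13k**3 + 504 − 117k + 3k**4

(3k − 8)(k + 3)(k + 7)(k − 3)

Among the possible rational roots, k = −7 is a root, so (k + 7) divides it; the quotient is 3k**3 − 8k**2 − 27k + 72.
Then k = 3 is a root, giving the factor (k − 3) and quotient 3k**2 + k − 24.
The remaining quadratic factors as (3k − 8)(k + 3).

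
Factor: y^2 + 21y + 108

(y + 12)(y + 9)

Two integers with product 108 and sum 21 are 12 and 9.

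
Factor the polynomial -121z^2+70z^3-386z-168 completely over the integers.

(2z-7)(5z+6)(7z+4)

Testing divisors of the constant over divisors of the leading coefficient, z = -4/7 is a root, giving the factor (7z+4) and quotient 10z^2-23z-42.
The remaining quadratic factors as (2z-7)(5z+6).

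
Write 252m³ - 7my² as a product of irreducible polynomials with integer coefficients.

7m(6m + y)(6m - y)

Pull out the common factor 7m; 36m² - y² is a difference of squares.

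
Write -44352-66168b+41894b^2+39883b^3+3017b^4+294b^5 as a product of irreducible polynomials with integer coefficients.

(6b+11)(7b+4)(7b-8)(b^2+9b+126)

Testing divisors of the constant over divisors of the leading coefficient, b = -11/6 is a root, giving the factor (6b+11) and quotient 49b^4+413b^3+5890b^2-3816b-4032.
Continuing, b = -4/7 is a root, giving the factor (7b+4) and quotient 7b^3+55b^2+810b-1008.
Then b = 8/7 is a root, so (7b-8) divides it; the quotient is b^2+9b+126.
The quadratic b^2+9b+126 has discriminant -423 < 0 and is irreducible over ℤ.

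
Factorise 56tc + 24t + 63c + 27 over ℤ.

(7c + 3)(8t + 9)

Group as (56tc + 24t) + (63c + 27) = 8t(7c + 3) + 9(7c + 3).
Both groups share the factor (7c + 3).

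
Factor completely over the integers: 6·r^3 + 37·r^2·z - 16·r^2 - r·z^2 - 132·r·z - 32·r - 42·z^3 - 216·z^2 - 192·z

(6·r + 7·z + 8)·(r + 6·z)·(r - z - 4)

Group: r·(6·r^2 + 43·r·z + 8·r + 42·z^2 + 48·z) + (-z - 4)·(6·r^2 + 43·r·z + 8·r + 42·z^2 + 48·z); both groups contain (6·r^2 + 43·r·z + 8·r + 42·z^2 + 48·z), so (r - z - 4) is a factor with cofactor 6·r^2 + 43·r·z + 8·r + 42·z^2 + 48·z.
The cofactor groups again: 6·r^2 + 43·r·z + 8·r + 42·z^2 + 48·z = 6·r·(r + 6·z) + (7·z + 8)·(r + 6·z); both groups contain (r + 6·z), giving (6·r + 7·z + 8)·(r + 6·z).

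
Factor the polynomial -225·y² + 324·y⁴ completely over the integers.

Every term has a factor of 9·y². Then 36·y² - 25 = (6·y)² − (5)².

9·y²·(6·y + 5)·(6·y - 5)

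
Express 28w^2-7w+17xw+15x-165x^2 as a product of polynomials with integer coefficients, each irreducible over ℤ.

-(15x-7w)(11x+4w-1)

Group: -15x(11x+4w-1) + 7w(11x+4w-1); both groups contain (11x+4w-1).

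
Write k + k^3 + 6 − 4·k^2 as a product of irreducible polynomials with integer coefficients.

By the rational root theorem, k = 3 is a root, giving the factor (k − 3) and quotient k^2 − k − 2.
The remaining quadratic factors as (k − 2)(k + 1).

(k + 1)·(k − 2)·(k − 3)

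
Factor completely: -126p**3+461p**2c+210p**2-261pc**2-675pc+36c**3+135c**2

Group: 14p(-9p**2+31pc+15p-12c**2-45c) - 3c(-9p**2+31pc+15p-12c**2-45c); both groups contain (-9p**2+31pc+15p-12c**2-45c), so (14p-3c) is a factor with cofactor -9p**2+31pc+15p-12c**2-45c.
The cofactor groups again: -9p**2+31pc+15p-12c**2-45c = -p(9p-4c-15) + 3c(9p-4c-15); both groups contain (9p-4c-15), giving -(p-3c)(9p-4c-15).

-(14p-3c)(p-3c)(9p-4c-15)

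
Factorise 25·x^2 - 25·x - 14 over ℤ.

Need a pair with product 25·(-14) = -350 and sum -25: that's -35 and 10.
Split the middle term: 25·x^2 - 35·x + 10·x - 14 = 5·x·(5·x - 7) + 2·(5·x - 7).

(5·x + 2)·(5·x - 7)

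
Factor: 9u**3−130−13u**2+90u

(9u−13)(u**2+10)

Group as (9u**3+90u) + (−13u**2−130) = 9u(u**2+10) − 13(u**2+10).
Both groups share the factor (u**2+10).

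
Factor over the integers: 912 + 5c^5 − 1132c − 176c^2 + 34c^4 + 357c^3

By the rational root theorem, c = 6/5 is a root, so (5c − 6) divides it; the quotient is c^4 + 8c^3 + 81c^2 + 62c − 152.
Next, c = −2 is a root, so (c + 2) divides it; the quotient is c^3 + 6c^2 + 69c − 76.
Next, c = 1 is a root, so (c − 1) is a factor; dividing leaves c^2 + 7c + 76.
The quadratic c^2 + 7c + 76 has discriminant −255 < 0 and is irreducible over ℤ.

(5c − 6)(c + 2)(c − 1)(c^2 + 7c + 76)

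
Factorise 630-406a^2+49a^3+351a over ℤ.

By the rational root theorem, a = -6/7 is a root, so (7a+6) divides it; the quotient is 7a^2-64a+105.
The remaining quadratic factors as (a-7)(7a-15).

(7a+6)(7a-15)(a-7)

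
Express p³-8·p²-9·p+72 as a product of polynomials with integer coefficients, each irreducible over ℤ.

By the rational root theorem, p = 8 is a root, giving the factor (p-8) and quotient p²-9.
The remaining quadratic factors as (p+3)(p-3).

(p+3)·(p-3)·(p-8)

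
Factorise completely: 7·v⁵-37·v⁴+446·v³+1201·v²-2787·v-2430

Among the possible rational roots, v = 2 is a root, so (v-2) divides it; the quotient is 7·v⁴-23·v³+400·v²+2001·v+1215.
Then v = -3 is a root, so (v+3) divides it; the quotient is 7·v³-44·v²+532·v+405.
Continuing, v = -5/7 is a root, so (7·v+5) divides it; the quotient is v²-7·v+81.
The quadratic v²-7·v+81 has discriminant -275 < 0 and is irreducible over ℤ.

(7·v+5)·(v+3)·(v-2)·(v²-7·v+81)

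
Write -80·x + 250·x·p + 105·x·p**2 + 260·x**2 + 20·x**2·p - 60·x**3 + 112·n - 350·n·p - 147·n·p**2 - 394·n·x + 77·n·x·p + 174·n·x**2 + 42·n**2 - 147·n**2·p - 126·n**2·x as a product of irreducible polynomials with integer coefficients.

-(3·n - 2·x + 3·p + 8)·(7·n - 5·x)·(6·x + 7·p - 2)

Group: 7·n·(-18·n·x - 21·n·p + 6·n + 12·x**2 - 4·x·p - 52·x - 21·p**2 - 50·p + 16) - 5·x·(-18·n·x - 21·n·p + 6·n + 12·x**2 - 4·x·p - 52·x - 21·p**2 - 50·p + 16); both groups contain (-18·n·x - 21·n·p + 6·n + 12·x**2 - 4·x·p - 52·x - 21·p**2 - 50·p + 16), so (7·n - 5·x) is a factor with cofactor -18·n·x - 21·n·p + 6·n + 12·x**2 - 4·x·p - 52·x - 21·p**2 - 50·p + 16.
The cofactor groups again: -18·n·x - 21·n·p + 6·n + 12·x**2 - 4·x·p - 52·x - 21·p**2 - 50·p + 16 = -3·n·(6·x + 7·p - 2) + (2·x - 3·p - 8)·(6·x + 7·p - 2); both groups contain (6·x + 7·p - 2), giving -(3·n - 2·x + 3·p + 8)·(6·x + 7·p - 2).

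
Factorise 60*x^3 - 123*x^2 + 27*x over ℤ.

Pull out the common factor 3*x, then factor the remaining trinomial.

3*x*(4*x - 1)*(5*x - 9)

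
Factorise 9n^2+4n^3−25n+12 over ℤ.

(4n−3)(n+4)(n−1)

Trying the rational-root candidates, n = −4 is a root, giving the factor (n+4) and quotient 4n^2−7n+3.
The remaining quadratic factors as (n−1)(4n−3).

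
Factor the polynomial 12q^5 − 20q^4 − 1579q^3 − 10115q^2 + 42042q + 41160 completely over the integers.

(2q − 7)(6q + 5)(q − 14)(q^2 + 15q + 84)

Testing divisors of the constant over divisors of the leading coefficient, q = 7/2 is a root, so (2q − 7) is a factor; dividing leaves 6q^4 + 11q^3 − 751q^2 − 7686q − 5880.
Continuing, q = −5/6 is a root, so (6q + 5) divides it; the quotient is q^3 + q^2 − 126q − 1176.
Then q = 14 is a root, giving the factor (q − 14) and quotient q^2 + 15q + 84.
The quadratic q^2 + 15q + 84 has discriminant −111 < 0 and is irreducible over ℤ.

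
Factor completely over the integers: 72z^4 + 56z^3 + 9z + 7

(2z + 1)(9z + 7)(4z^2 - 2z + 1)

Group as (72z^4 + 9z) + (56z^3 + 7) = 9z(8z^3 + 1) + 7(8z^3 + 1).
Both groups share the factor (8z^3 + 1).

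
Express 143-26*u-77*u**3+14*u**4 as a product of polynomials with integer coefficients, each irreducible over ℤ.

(2*u-11)*(7*u**3-13)

Group as (14*u**4-26*u) + (-77*u**3+143) = 2*u*(7*u**3-13) - 11*(7*u**3-13).
Both groups share the factor (7*u**3-13).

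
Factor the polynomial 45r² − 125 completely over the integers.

5(3r + 5)(3r − 5)

Factor out 5, leaving 9r² − 25, which is a difference of two squares.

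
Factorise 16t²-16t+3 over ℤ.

(4t-1)(4t-3)

Need a pair with product 16·3 = 48 and sum -16: that's -12 and -4.
Split the middle term: 16t²-12t - 4t+3 = 4t(4t-3) - (4t-3).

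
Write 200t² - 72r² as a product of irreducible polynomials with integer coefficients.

Every term has a factor of 8. Then 25t² - 9r² = (5t)² − (3r)².

8(5t - 3r)(5t + 3r)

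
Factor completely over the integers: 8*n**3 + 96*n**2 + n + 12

(n + 12)*(8*n**2 + 1)

Group as (8*n**3 + n) + (96*n**2 + 12) = n*(8*n**2 + 1) + 12*(8*n**2 + 1).
Both groups share the factor (8*n**2 + 1).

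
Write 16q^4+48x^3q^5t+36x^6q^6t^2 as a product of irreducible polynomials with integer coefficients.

4q^4(3x^3qt+2)^2

Pull out the common factor 4q^4, leaving 9x^6q^2t^2+12x^3qt+4.
Recognize a perfect-square trinomial with the parts 3x^3qt and 2.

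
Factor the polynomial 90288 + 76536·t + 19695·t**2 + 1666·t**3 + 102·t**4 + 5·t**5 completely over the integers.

Trying the rational-root candidates, t = −12 is a root, so (t + 12) is a factor; dividing leaves 5·t**4 + 42·t**3 + 1162·t**2 + 5751·t + 7524.
Continuing, t = −12/5 is a root, so (5·t + 12) is a factor; dividing leaves t**3 + 6·t**2 + 218·t + 627.
Then t = −3 is a root, so (t + 3) is a factor; dividing leaves t**2 + 3·t + 209.
The quadratic t**2 + 3·t + 209 has discriminant −827 < 0 and is irreducible over ℤ.

(5·t + 12)·(t + 12)·(t + 3)·(t**2 + 3·t + 209)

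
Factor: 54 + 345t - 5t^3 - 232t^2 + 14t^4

Trying the rational-root candidates, t = 3 is a root, so (t - 3) is a factor; dividing leaves 14t^3 + 37t^2 - 121t - 18.
Then t = -9/2 is a root, giving the factor (2t + 9) and quotient 7t^2 - 13t - 2.
The remaining quadratic factors as (7t + 1)(t - 2).

(2t + 9)(7t + 1)(t - 2)(t - 3)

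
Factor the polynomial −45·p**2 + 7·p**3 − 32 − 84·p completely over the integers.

(7·p + 4)·(p + 1)·(p − 8)

Trying the rational-root candidates, p = −1 is a root, so (p + 1) is a factor; dividing leaves 7·p**2 − 52·p − 32.
The remaining quadratic factors as (p − 8)(7·p + 4).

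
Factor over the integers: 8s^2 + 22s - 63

Need a pair with product 8·(-63) = -504 and sum 22: that's 36 and -14.
Split the middle term: 8s^2 + 36s - 14s - 63 = 4s(2s + 9) - 7(2s + 9).

(2s + 9)(4s - 7)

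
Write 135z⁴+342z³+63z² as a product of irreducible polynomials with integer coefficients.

9z²(3z+7)(5z+1)

Pull out the common factor 9z², then factor the remaining trinomial.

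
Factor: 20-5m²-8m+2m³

(2m-5)(m+2)(m-2)

Among the possible rational roots, m = -2 is a root, so (m+2) divides it; the quotient is 2m²-9m+10.
The remaining quadratic factors as (m-2)(2m-5).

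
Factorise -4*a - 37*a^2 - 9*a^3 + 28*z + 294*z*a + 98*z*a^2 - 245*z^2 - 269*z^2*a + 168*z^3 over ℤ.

(8*z - 9*a - 1)*(3*z - a - 4)*(7*z - a)

Group: 3*z*(56*z^2 - 71*z*a - 7*z + 9*a^2 + a) + (-a - 4)*(56*z^2 - 71*z*a - 7*z + 9*a^2 + a); both groups contain (56*z^2 - 71*z*a - 7*z + 9*a^2 + a), so (3*z - a - 4) is a factor with cofactor 56*z^2 - 71*z*a - 7*z + 9*a^2 + a.
The cofactor groups again: 56*z^2 - 71*z*a - 7*z + 9*a^2 + a = 8*z*(7*z - a) + (-9*a - 1)*(7*z - a); both groups contain (7*z - a), giving (8*z - 9*a - 1)*(7*z - a).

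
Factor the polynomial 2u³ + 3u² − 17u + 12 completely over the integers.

Testing divisors of the constant over divisors of the leading coefficient, u = 3/2 is a root, so (2u − 3) is a factor; dividing leaves u² + 3u − 4.
The remaining quadratic factors as (u + 4)(u − 1).

(2u − 3)(u + 4)(u − 1)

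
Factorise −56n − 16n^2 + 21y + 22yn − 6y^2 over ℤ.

Group: −3y(2y − 2n − 7) + 8n(2y − 2n − 7); both groups contain (2y − 2n − 7).

−(2y − 2n − 7)(3y − 8n)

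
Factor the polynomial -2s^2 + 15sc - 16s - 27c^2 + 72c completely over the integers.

-(s - 3c + 8)(2s - 9c)

Group: -s(2s - 9c) + (3c - 8)(2s - 9c); both groups contain (2s - 9c).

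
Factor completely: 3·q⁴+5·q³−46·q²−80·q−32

(3·q+2)·(q+1)·(q+4)·(q−4)

Among the possible rational roots, q = −4 is a root, giving the factor (q+4) and quotient 3·q³−7·q²−18·q−8.
Continuing, q = −2/3 is a root, giving the factor (3·q+2) and quotient q²−3·q−4.
The remaining quadratic factors as (q−4)(q+1).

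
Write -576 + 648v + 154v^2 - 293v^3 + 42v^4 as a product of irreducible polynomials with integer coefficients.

Testing divisors of the constant over divisors of the leading coefficient, v = 6 is a root, so (v - 6) divides it; the quotient is 42v^3 - 41v^2 - 92v + 96.
Continuing, v = 8/7 is a root, so (7v - 8) is a factor; dividing leaves 6v^2 + v - 12.
The remaining quadratic factors as (2v + 3)(3v - 4).

(2v + 3)(3v - 4)(7v - 8)(v - 6)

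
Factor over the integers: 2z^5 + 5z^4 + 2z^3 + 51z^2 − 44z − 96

Trying the rational-root candidates, z = −4 is a root, giving the factor (z + 4) and quotient 2z^4 − 3z^3 + 14z^2 − 5z − 24.
Then z = −1 is a root, giving the factor (z + 1) and quotient 2z^3 − 5z^2 + 19z − 24.
Continuing, z = 3/2 is a root, so (2z − 3) is a factor; dividing leaves z^2 − z + 8.
The quadratic z^2 − z + 8 has discriminant −31 < 0 and is irreducible over ℤ.

(2z − 3)(z + 1)(z + 4)(z^2 − z + 8)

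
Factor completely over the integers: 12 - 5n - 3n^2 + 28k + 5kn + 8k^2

(8k - 3n + 4)(k + n + 3)

Group: 8k(k + n + 3) + (-3n + 4)(k + n + 3); both groups contain (k + n + 3).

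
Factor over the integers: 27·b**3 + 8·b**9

Factor out b**3 first: what remains is 8·b**6 + 27.
Recognize a sum of cubes with the parts 3 and 2·b**2.

b**3·(2·b**2 + 3)·(4·b**4 - 6·b**2 + 9)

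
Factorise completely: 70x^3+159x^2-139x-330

(2x+3)(5x+11)(7x-10)

Among the possible rational roots, x = 10/7 is a root, so (7x-10) is a factor; dividing leaves 10x^2+37x+33.
The remaining quadratic factors as (2x+3)(5x+11).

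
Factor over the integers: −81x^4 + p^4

Difference of squares twice: with A = p and B = 3x, A⁴ − B⁴ = (A² − B²)(A² + B²), and A² − B² factors again.

(p + 3x)(p − 3x)(p^2 + 9x^2)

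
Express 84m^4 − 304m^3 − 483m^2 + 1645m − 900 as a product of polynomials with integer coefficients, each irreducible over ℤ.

(2m + 5)(6m − 5)(7m − 9)(m − 4)

By the rational root theorem, m = −5/2 is a root, so (2m + 5) divides it; the quotient is 42m^3 − 257m^2 + 401m − 180.
Then m = 5/6 is a root, so (6m − 5) is a factor; dividing leaves 7m^2 − 37m + 36.
The remaining quadratic factors as (m − 4)(7m − 9).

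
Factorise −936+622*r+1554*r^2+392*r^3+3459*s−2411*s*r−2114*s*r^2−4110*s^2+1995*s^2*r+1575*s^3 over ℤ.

(15*s−4*r−13)*(15*s−7*r−9)*(7*s+14*r−8)

Group: 7*s*(225*s^2−165*s*r−330*s+28*r^2+127*r+117) + (14*r−8)*(225*s^2−165*s*r−330*s+28*r^2+127*r+117); both groups contain (225*s^2−165*s*r−330*s+28*r^2+127*r+117), so (7*s+14*r−8) is a factor with cofactor 225*s^2−165*s*r−330*s+28*r^2+127*r+117.
The cofactor groups again: 225*s^2−165*s*r−330*s+28*r^2+127*r+117 = 15*s*(15*s−7*r−9) + (−4*r−13)*(15*s−7*r−9); both groups contain (15*s−7*r−9), giving (15*s−4*r−13)*(15*s−7*r−9).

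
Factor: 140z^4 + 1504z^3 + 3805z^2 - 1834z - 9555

(2z + 13)(2z + 7)(5z - 7)(7z + 15)

Testing divisors of the constant over divisors of the leading coefficient, z = 7/5 is a root, so (5z - 7) is a factor; dividing leaves 28z^3 + 340z^2 + 1237z + 1365.
Continuing, z = -7/2 is a root, so (2z + 7) divides it; the quotient is 14z^2 + 121z + 195.
The remaining quadratic factors as (7z + 15)(2z + 13).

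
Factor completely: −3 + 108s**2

Factor out 3, leaving 36s**2 − 1, which is a difference of two squares.

3(6s + 1)(6s − 1)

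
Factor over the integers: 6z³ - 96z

Every term has a factor of 6z. Then z² - 16 = (z)² − (4)².

6z(z + 4)(z - 4)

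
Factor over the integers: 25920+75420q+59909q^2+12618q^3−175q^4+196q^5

(4q+9)(7q+4)(7q+9)(q^2−5q+80)

Testing divisors of the constant over divisors of the leading coefficient, q = −9/4 is a root, giving the factor (4q+9) and quotient 49q^4−154q^3+3501q^2+7100q+2880.
Continuing, q = −4/7 is a root, giving the factor (7q+4) and quotient 7q^3−26q^2+515q+720.
Continuing, q = −9/7 is a root, giving the factor (7q+9) and quotient q^2−5q+80.
The quadratic q^2−5q+80 has discriminant −295 < 0 and is irreducible over ℤ.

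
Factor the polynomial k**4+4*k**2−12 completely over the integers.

(k**2+6)*(k**2−2)

Substitute u = k**2 to get a quadratic in u, then factor.
k**2−2 is irreducible over ℤ (2 is not a perfect square).
k**2+6 is irreducible over ℤ (always positive, so no real roots).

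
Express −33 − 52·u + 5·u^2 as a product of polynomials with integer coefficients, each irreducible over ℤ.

Need a pair with product 5·(−33) = −165 and sum −52: that's 3 and −55.
Split the middle term: 5·u^2 + 3·u − 55·u − 33 = u·(5·u + 3) − 11·(5·u + 3).

(5·u + 3)·(u − 11)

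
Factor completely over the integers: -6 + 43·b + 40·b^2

Need a pair with product 40·(-6) = -240 and sum 43: that's 48 and -5.
Split the middle term: 40·b^2 + 48·b - 5·b - 6 = 8·b·(5·b + 6) - (5·b + 6).

(5·b + 6)·(8·b - 1)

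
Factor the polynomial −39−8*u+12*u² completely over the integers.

Need a pair with product 12·(−39) = −468 and sum −8: that's 18 and −26.
Split the middle term: 12*u²+18*u − 26*u−39 = 6*u*(2*u+3) − 13*(2*u+3).

(2*u+3)*(6*u−13)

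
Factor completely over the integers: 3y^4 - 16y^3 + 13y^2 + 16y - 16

(3y - 4)(y + 1)(y - 1)(y - 4)

By the rational root theorem, y = 1 is a root, so (y - 1) divides it; the quotient is 3y^3 - 13y^2 + 16.
Next, y = -1 is a root, giving the factor (y + 1) and quotient 3y^2 - 16y + 16.
The remaining quadratic factors as (3y - 4)(y - 4).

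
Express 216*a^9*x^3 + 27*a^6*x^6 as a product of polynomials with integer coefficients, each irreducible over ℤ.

Every term has a factor of 27*a^6*x^3; factoring it out leaves 8*a^3 + x^3.
Recognize a sum of cubes with the parts 2*a and x.

27*a^6*x^3*(2*a + x)*(4*a^2 − 2*a*x + x^2)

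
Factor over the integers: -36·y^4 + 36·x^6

-36·(y^2 - x^3)·(y^2 + x^3)

Pull out the common factor 36, leaving -y^4 + x^6.
Recognize a difference of squares with the parts x^3 and y^2.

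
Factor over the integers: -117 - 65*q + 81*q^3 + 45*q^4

Group as (45*q^4 - 65*q) + (81*q^3 - 117) = 5*q*(9*q^3 - 13) + 9*(9*q^3 - 13).
Both groups share the factor (9*q^3 - 13).

(5*q + 9)*(9*q^3 - 13)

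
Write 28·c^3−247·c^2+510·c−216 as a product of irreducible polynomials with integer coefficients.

Trying the rational-root candidates, c = 9/4 is a root, so (4·c−9) divides it; the quotient is 7·c^2−46·c+24.
The remaining quadratic factors as (7·c−4)(c−6).

(4·c−9)·(7·c−4)·(c−6)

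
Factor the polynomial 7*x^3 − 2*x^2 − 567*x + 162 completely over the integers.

Testing divisors of the constant over divisors of the leading coefficient, x = 9 is a root, giving the factor (x − 9) and quotient 7*x^2 + 61*x − 18.
The remaining quadratic factors as (7*x − 2)(x + 9).

(7*x − 2)*(x + 9)*(x − 9)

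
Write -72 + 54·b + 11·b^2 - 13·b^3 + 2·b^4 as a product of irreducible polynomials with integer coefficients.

Among the possible rational roots, b = 4 is a root, so (b - 4) divides it; the quotient is 2·b^3 - 5·b^2 - 9·b + 18.
Continuing, b = 3/2 is a root, so (2·b - 3) is a factor; dividing leaves b^2 - b - 6.
The remaining quadratic factors as (b + 2)(b - 3).

(2·b - 3)·(b + 2)·(b - 3)·(b - 4)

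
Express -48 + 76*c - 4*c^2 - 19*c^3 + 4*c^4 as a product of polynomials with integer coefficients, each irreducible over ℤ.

By the rational root theorem, c = -2 is a root, so (c + 2) divides it; the quotient is 4*c^3 - 27*c^2 + 50*c - 24.
Continuing, c = 2 is a root, giving the factor (c - 2) and quotient 4*c^2 - 19*c + 12.
The remaining quadratic factors as (c - 4)(4*c - 3).

(4*c - 3)*(c + 2)*(c - 2)*(c - 4)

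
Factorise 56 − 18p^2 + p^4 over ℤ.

Substitute u = p^2 to get a quadratic in u, then factor.
p^2 − 4 is a difference of squares.
p^2 − 14 is irreducible over ℤ (14 is not a perfect square).

(p + 2)(p − 2)(p^2 − 14)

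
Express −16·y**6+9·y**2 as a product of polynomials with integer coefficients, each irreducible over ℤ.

−y**2·(4·y**2+3)·(4·y**2−3)

Every term has a factor of y**2; factoring it out leaves −16·y**4+9.
Recognize a difference of squares with the parts 3 and 4·y**2.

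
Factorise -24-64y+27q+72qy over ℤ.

Group as (72qy+27q) + (-64y-24) = 9q(8y+3) - 8(8y+3).
Both groups share the factor (8y+3).

(8y+3)(9q-8)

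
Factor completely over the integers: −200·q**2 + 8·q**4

8·q**2·(q + 5)·(q − 5)

Every term has a factor of 8·q**2. Then q**2 − 25 = (q)² − (5)².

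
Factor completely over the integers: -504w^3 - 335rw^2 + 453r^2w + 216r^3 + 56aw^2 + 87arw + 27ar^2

Group: 3r(9ar + 8aw + 72r^2 - 17rw - 72w^2) + 7w(9ar + 8aw + 72r^2 - 17rw - 72w^2); both groups contain (9ar + 8aw + 72r^2 - 17rw - 72w^2), so (3r + 7w) is a factor with cofactor 9ar + 8aw + 72r^2 - 17rw - 72w^2.
The cofactor groups again: 9ar + 8aw + 72r^2 - 17rw - 72w^2 = a(9r + 8w) + (8r - 9w)(9r + 8w); both groups contain (9r + 8w), giving (a + 8r - 9w)(9r + 8w).

(3r + 7w)(9r + 8w)(a + 8r - 9w)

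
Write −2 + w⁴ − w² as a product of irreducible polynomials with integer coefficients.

(w² + 1)(w² − 2)

Substitute u = w² to get a quadratic in u, then factor.
w² − 2 is irreducible over ℤ (2 is not a perfect square).
w² + 1 is irreducible over ℤ (sum of squares).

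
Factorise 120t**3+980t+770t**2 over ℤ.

Pull out the common factor 10t, then factor the remaining trinomial.

10t(3t+14)(4t+7)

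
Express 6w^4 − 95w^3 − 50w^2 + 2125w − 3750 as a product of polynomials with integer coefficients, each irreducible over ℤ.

(2w − 5)(3w − 10)(w + 5)(w − 15)

Trying the rational-root candidates, w = 15 is a root, so (w − 15) is a factor; dividing leaves 6w^3 − 5w^2 − 125w + 250.
Continuing, w = 10/3 is a root, so (3w − 10) divides it; the quotient is 2w^2 + 5w − 25.
The remaining quadratic factors as (w + 5)(2w − 5).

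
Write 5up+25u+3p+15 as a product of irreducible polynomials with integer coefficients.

Group as (5up+25u) + (3p+15) = 5u(p+5) + 3(p+5).
Both groups share the factor (p+5).

(5u+3)(p+5)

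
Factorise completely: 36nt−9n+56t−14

Group as (36nt−9n) + (56t−14) = 9n(4t−1) + 14(4t−1).
Both groups share the factor (4t−1).

(4t−1)(9n+14)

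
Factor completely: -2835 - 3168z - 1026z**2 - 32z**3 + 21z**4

(3z + 7)(7z + 15)(z + 3)(z - 9)

Testing divisors of the constant over divisors of the leading coefficient, z = -3 is a root, so (z + 3) is a factor; dividing leaves 21z**3 - 95z**2 - 741z - 945.
Continuing, z = -7/3 is a root, so (3z + 7) is a factor; dividing leaves 7z**2 - 48z - 135.
The remaining quadratic factors as (7z + 15)(z - 9).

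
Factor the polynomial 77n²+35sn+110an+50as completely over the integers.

(10a+7n)(5s+11n)

Group: 5s(10a+7n) + 11n(10a+7n); both groups contain (10a+7n).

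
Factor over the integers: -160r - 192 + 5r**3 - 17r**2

(5r + 8)(r + 3)(r - 8)

Among the possible rational roots, r = -3 is a root, so (r + 3) divides it; the quotient is 5r**2 - 32r - 64.
The remaining quadratic factors as (5r + 8)(r - 8).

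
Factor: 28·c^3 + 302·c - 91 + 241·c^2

(4·c - 1)·(7·c + 13)·(c + 7)

Trying the rational-root candidates, c = -7 is a root, giving the factor (c + 7) and quotient 28·c^2 + 45·c - 13.
The remaining quadratic factors as (4·c - 1)(7·c + 13).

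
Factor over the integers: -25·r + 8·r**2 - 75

Need a pair with product 8·(-75) = -600 and sum -25: that's -40 and 15.
Split the middle term: 8·r**2 - 40·r + 15·r - 75 = 8·r·(r - 5) + 15·(r - 5).

(8·r + 15)·(r - 5)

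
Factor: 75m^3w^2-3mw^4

3mw^2(5m+w)(5m-w)

Factor out 3mw^2, leaving 25m^2-w^2, which is a difference of two squares.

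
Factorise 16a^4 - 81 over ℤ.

(2a)⁴ − (3)⁴ = ((2a)² − (3)²)((2a)² + (3)²); the first factor splits again, the second (4a^2 + 9) is irreducible.

(2a + 3)(2a - 3)(4a^2 + 9)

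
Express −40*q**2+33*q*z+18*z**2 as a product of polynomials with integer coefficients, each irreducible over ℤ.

Group: −8*q*(5*q−6*z) − 3*z*(5*q−6*z); both groups contain (5*q−6*z).

−(5*q−6*z)*(8*q+3*z)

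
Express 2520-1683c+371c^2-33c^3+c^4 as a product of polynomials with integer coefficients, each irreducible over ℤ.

By the rational root theorem, c = 3 is a root, giving the factor (c-3) and quotient c^3-30c^2+281c-840.
Continuing, c = 15 is a root, giving the factor (c-15) and quotient c^2-15c+56.
The remaining quadratic factors as (c-8)(c-7).

(c-15)(c-3)(c-7)(c-8)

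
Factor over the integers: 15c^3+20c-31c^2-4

(3c-2)(5c-2)(c-1)

Among the possible rational roots, c = 1 is a root, so (c-1) is a factor; dividing leaves 15c^2-16c+4.
The remaining quadratic factors as (5c-2)(3c-2).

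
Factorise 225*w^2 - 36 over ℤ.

9*(5*w + 2)*(5*w - 2)

Factor out 9, leaving 25*w^2 - 4, which is a difference of two squares.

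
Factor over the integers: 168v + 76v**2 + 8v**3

Pull out the common factor 4v, then factor the remaining trinomial.

4v(2v + 7)(v + 6)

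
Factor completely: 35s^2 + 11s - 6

Need a pair with product 35·(-6) = -210 and sum 11: that's -10 and 21.
Split the middle term: 35s^2 - 10s + 21s - 6 = 5s(7s - 2) + 3(7s - 2).

(5s + 3)(7s - 2)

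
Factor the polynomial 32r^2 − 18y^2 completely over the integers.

Pull out the common factor 2; 16r^2 − 9y^2 is a difference of squares.

2(4r + 3y)(4r − 3y)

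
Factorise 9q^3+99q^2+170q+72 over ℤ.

(3q+2)(3q+4)(q+9)

By the rational root theorem, q = -2/3 is a root, so (3q+2) is a factor; dividing leaves 3q^2+31q+36.
The remaining quadratic factors as (q+9)(3q+4).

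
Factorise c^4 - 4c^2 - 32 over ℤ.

(c^2 + 4)(c^2 - 8)

Substitute u = c^2 to get a quadratic in u, then factor.
c^2 - 8 is irreducible over ℤ (8 is not a perfect square).
c^2 + 4 is irreducible over ℤ (sum of squares).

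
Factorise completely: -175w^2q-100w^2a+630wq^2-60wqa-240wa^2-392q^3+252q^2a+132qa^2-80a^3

Group: 5w(-35wq-20wa+98q^2-14qa-40a^2) + (-4q+2a)(-35wq-20wa+98q^2-14qa-40a^2); both groups contain (-35wq-20wa+98q^2-14qa-40a^2), so (5w-4q+2a) is a factor with cofactor -35wq-20wa+98q^2-14qa-40a^2.
The cofactor groups again: -35wq-20wa+98q^2-14qa-40a^2 = -5w(7q+4a) + (14q-10a)(7q+4a); both groups contain (7q+4a), giving -(5w-14q+10a)(7q+4a).

-(5w-14q+10a)(5w-4q+2a)(7q+4a)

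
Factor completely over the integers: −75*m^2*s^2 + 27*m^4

3*m^2*(3*m + 5*s)*(3*m − 5*s)

Every term has a factor of 3*m^2. Then 9*m^2 − 25*s^2 = (3*m)² − (5*s)².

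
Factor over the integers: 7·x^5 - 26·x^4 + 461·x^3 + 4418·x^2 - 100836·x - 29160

(7·x + 2)·(x + 10)·(x - 9)·(x^2 - 5·x + 162)

Trying the rational-root candidates, x = -10 is a root, so (x + 10) is a factor; dividing leaves 7·x^4 - 96·x^3 + 1421·x^2 - 9792·x - 2916.
Then x = 9 is a root, giving the factor (x - 9) and quotient 7·x^3 - 33·x^2 + 1124·x + 324.
Then x = -2/7 is a root, so (7·x + 2) is a factor; dividing leaves x^2 - 5·x + 162.
The quadratic x^2 - 5·x + 162 has discriminant -623 < 0 and is irreducible over ℤ.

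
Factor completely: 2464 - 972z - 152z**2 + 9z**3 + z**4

(z + 14)(z + 8)(z - 11)(z - 2)

By the rational root theorem, z = 11 is a root, so (z - 11) divides it; the quotient is z**3 + 20z**2 + 68z - 224.
Next, z = 2 is a root, so (z - 2) is a factor; dividing leaves z**2 + 22z + 112.
The remaining quadratic factors as (z + 8)(z + 14).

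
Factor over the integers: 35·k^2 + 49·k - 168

Pull out the common factor 7, then factor the remaining trinomial.

7·(5·k - 8)·(k + 3)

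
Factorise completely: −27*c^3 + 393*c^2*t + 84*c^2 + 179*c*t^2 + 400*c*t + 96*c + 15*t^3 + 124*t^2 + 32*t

−(3*c + t)*(9*c + t + 8)*(c − 15*t − 4)

Group: c*(−27*c^2 − 12*c*t − 24*c − t^2 − 8*t) + (−15*t − 4)*(−27*c^2 − 12*c*t − 24*c − t^2 − 8*t); both groups contain (−27*c^2 − 12*c*t − 24*c − t^2 − 8*t), so (c − 15*t − 4) is a factor with cofactor −27*c^2 − 12*c*t − 24*c − t^2 − 8*t.
The cofactor groups again: −27*c^2 − 12*c*t − 24*c − t^2 − 8*t = −3*c*(9*c + t + 8) − t*(9*c + t + 8); both groups contain (9*c + t + 8), giving −(3*c + t)*(9*c + t + 8).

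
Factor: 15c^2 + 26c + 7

(3c + 1)(5c + 7)

Need a pair with product 15·7 = 105 and sum 26: that's 21 and 5.
Split the middle term: 15c^2 + 21c + 5c + 7 = 3c(5c + 7) + (5c + 7).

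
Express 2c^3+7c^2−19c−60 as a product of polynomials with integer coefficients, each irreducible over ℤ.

(2c+5)(c+4)(c−3)

Trying the rational-root candidates, c = 3 is a root, so (c−3) divides it; the quotient is 2c^2+13c+20.
The remaining quadratic factors as (2c+5)(c+4).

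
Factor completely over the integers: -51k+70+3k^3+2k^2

By the rational root theorem, k = -5 is a root, so (k+5) is a factor; dividing leaves 3k^2-13k+14.
The remaining quadratic factors as (3k-7)(k-2).

(3k-7)(k+5)(k-2)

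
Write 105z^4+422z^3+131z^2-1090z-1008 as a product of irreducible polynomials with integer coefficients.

(3z+7)(5z-8)(7z+9)(z+2)

Testing divisors of the constant over divisors of the leading coefficient, z = -9/7 is a root, so (7z+9) is a factor; dividing leaves 15z^3+41z^2-34z-112.
Then z = -2 is a root, so (z+2) divides it; the quotient is 15z^2+11z-56.
The remaining quadratic factors as (3z+7)(5z-8).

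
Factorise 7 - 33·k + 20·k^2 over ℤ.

(4·k - 1)·(5·k - 7)

Need a pair with product 20·7 = 140 and sum -33: that's -28 and -5.
Split the middle term: 20·k^2 - 28·k - 5·k + 7 = 4·k·(5·k - 7) - (5·k - 7).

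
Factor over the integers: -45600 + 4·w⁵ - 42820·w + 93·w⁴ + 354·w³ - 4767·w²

(4·w + 5)·(w + 15)·(w - 8)·(w² + 15·w + 76)

Testing divisors of the constant over divisors of the leading coefficient, w = 8 is a root, so (w - 8) is a factor; dividing leaves 4·w⁴ + 125·w³ + 1354·w² + 6065·w + 5700.
Then w = -15 is a root, so (w + 15) divides it; the quotient is 4·w³ + 65·w² + 379·w + 380.
Continuing, w = -5/4 is a root, giving the factor (4·w + 5) and quotient w² + 15·w + 76.
The quadratic w² + 15·w + 76 has discriminant -79 < 0 and is irreducible over ℤ.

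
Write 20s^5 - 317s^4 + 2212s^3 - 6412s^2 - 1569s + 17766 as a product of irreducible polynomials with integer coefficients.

By the rational root theorem, s = 9/4 is a root, so (4s - 9) is a factor; dividing leaves 5s^4 - 68s^3 + 400s^2 - 703s - 1974.
Continuing, s = -7/5 is a root, so (5s + 7) is a factor; dividing leaves s^3 - 15s^2 + 101s - 282.
Continuing, s = 6 is a root, giving the factor (s - 6) and quotient s^2 - 9s + 47.
The quadratic s^2 - 9s + 47 has discriminant -107 < 0 and is irreducible over ℤ.

(4s - 9)(5s + 7)(s - 6)(s^2 - 9s + 47)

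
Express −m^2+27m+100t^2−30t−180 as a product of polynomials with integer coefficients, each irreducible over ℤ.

Group: −m(m+10t−15) + (10t+12)(m+10t−15); both groups contain (m+10t−15).

−(m+10t−15)(m−10t−12)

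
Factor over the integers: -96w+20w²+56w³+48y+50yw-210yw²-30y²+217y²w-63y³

Group: 7y(-9y²+22yw+6y-8w²-12w) + (-7w+8)(-9y²+22yw+6y-8w²-12w); both groups contain (-9y²+22yw+6y-8w²-12w), so (7y-7w+8) is a factor with cofactor -9y²+22yw+6y-8w²-12w.
The cofactor groups again: -9y²+22yw+6y-8w²-12w = -9y(y-2w) + (4w+6)(y-2w); both groups contain (y-2w), giving -(9y-4w-6)(y-2w).

-(y-2w)(9y-4w-6)(7y-7w+8)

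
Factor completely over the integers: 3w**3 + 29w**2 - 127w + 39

(3w - 1)(w + 13)(w - 3)

Among the possible rational roots, w = 1/3 is a root, so (3w - 1) divides it; the quotient is w**2 + 10w - 39.
The remaining quadratic factors as (w + 13)(w - 3).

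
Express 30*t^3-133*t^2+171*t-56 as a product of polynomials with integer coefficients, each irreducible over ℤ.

Among the possible rational roots, t = 7/3 is a root, giving the factor (3*t-7) and quotient 10*t^2-21*t+8.
The remaining quadratic factors as (2*t-1)(5*t-8).

(2*t-1)*(3*t-7)*(5*t-8)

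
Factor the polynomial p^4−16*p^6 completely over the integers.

Pull out the common factor p^4, leaving −16*p^2+1.
Recognize a difference of squares with the parts 1 and 4*p.

−p^4*(4*p+1)*(4*p−1)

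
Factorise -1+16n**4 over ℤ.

(2n)⁴ − (1)⁴ = ((2n)² − (1)²)((2n)² + (1)²); the first factor splits again, the second (4n**2+1) is irreducible.

(2n+1)(2n-1)(4n**2+1)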